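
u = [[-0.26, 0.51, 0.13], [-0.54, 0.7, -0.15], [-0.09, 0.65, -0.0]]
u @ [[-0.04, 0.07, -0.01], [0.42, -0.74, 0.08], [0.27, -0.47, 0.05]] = [[0.26,-0.46,0.05], [0.28,-0.49,0.05], [0.28,-0.49,0.05]]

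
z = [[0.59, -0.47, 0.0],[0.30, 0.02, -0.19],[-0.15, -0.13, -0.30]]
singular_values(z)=[0.79, 0.37, 0.26]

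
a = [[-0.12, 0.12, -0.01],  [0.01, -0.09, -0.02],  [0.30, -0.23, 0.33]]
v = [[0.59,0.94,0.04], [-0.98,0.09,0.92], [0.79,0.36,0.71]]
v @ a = [[-0.05, -0.02, -0.01], [0.39, -0.34, 0.31], [0.12, -0.1, 0.22]]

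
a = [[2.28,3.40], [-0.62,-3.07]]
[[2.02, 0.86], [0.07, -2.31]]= a @[[1.32, -1.07], [-0.29, 0.97]]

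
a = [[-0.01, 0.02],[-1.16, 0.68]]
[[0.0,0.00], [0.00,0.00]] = a@[[0.0, 0.0], [0.0, 0.00]]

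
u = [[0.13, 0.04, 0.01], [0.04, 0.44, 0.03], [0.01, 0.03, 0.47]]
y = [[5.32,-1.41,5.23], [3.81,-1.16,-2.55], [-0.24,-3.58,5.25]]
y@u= [[0.69, -0.25, 2.47],  [0.42, -0.43, -1.20],  [-0.12, -1.43, 2.36]]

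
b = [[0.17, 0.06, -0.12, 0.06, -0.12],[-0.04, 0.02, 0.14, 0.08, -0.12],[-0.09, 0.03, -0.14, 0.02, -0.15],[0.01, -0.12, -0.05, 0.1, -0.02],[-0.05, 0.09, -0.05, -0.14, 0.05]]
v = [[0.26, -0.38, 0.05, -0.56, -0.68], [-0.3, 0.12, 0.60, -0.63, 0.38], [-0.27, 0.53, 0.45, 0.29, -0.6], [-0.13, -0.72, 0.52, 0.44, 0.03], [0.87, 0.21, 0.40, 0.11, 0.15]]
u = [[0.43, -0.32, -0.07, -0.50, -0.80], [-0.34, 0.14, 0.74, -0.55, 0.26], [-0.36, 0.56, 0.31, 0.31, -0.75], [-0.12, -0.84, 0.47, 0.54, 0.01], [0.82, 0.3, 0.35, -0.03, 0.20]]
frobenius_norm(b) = 0.47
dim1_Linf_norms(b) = [0.17, 0.14, 0.15, 0.12, 0.14]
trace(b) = 0.20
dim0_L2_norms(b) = [0.2, 0.17, 0.24, 0.2, 0.23]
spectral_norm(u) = 1.20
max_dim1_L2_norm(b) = 0.25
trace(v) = 1.42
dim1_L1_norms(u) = [2.12, 2.03, 2.29, 1.98, 1.7]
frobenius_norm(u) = 2.36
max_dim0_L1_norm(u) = 2.16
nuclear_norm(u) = 5.24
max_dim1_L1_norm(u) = 2.29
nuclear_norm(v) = 5.00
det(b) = 0.00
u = v + b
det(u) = -1.21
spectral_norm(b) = 0.30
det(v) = -1.00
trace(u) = 1.62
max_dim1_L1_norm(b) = 0.53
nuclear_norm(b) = 0.93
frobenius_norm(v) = 2.23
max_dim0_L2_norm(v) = 1.0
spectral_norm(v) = 1.01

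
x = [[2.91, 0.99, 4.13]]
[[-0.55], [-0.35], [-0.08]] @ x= [[-1.60, -0.54, -2.27], [-1.02, -0.35, -1.45], [-0.23, -0.08, -0.33]]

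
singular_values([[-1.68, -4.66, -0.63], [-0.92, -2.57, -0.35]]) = [5.7, 0.01]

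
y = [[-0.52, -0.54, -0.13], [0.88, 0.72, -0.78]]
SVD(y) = [[-0.41, 0.91], [0.91, 0.41]] @ diag([1.495364309070738, 0.4939489681712014]) @ [[0.68,  0.59,  -0.44],[-0.23,  -0.40,  -0.89]]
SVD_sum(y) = [[-0.42, -0.36, 0.27], [0.93, 0.8, -0.6]] + [[-0.1, -0.18, -0.4], [-0.05, -0.08, -0.18]]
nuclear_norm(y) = 1.99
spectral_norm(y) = 1.50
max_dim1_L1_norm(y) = 2.38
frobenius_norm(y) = 1.57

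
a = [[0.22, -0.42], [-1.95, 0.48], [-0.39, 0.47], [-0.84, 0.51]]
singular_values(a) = [2.31, 0.53]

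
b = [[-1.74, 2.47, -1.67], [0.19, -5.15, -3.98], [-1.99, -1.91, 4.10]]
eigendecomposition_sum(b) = [[0.47, 0.4, -1.66], [0.49, 0.43, -1.76], [-1.30, -1.13, 4.64]] + [[-2.88, -1.66, -1.66], [0.8, 0.46, 0.46], [-0.61, -0.35, -0.35]] + [[0.68, 3.73, 1.66], [-1.10, -6.04, -2.68], [-0.08, -0.43, -0.19]]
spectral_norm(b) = 6.72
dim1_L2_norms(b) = [3.45, 6.51, 4.94]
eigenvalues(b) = [5.54, -2.78, -5.55]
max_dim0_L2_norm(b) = 6.02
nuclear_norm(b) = 14.40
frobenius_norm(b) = 8.87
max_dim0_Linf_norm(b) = 5.15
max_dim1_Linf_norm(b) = 5.15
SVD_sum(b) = [[-0.11, 0.56, 0.56],[0.88, -4.49, -4.50],[-0.25, 1.27, 1.27]] + [[0.39, 1.9, -1.81], [-0.14, -0.67, 0.64], [-0.66, -3.19, 3.05]] + [[-2.02, 0.02, -0.41], [-0.56, 0.01, -0.11], [-1.08, 0.01, -0.22]]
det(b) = 85.33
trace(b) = -2.79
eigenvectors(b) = [[-0.32, -0.94, -0.52], [-0.34, 0.26, 0.85], [0.89, -0.2, 0.06]]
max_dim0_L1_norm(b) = 9.75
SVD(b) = [[-0.12, 0.5, -0.86],  [0.96, -0.18, -0.24],  [-0.27, -0.85, -0.46]] @ diag([6.718005501007259, 5.272578431325108, 2.4089248170006226]) @ [[0.14, -0.70, -0.70], [0.15, 0.71, -0.68], [0.98, -0.01, 0.20]]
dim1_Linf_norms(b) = [2.47, 5.15, 4.1]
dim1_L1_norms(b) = [5.88, 9.32, 8.0]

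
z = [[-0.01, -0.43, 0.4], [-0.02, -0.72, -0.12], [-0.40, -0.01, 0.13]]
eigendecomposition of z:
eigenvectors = [[(0.72+0j), (0.72-0j), -0.41+0.00j], [-0.07-0.07j, -0.07+0.07j, -0.89+0.00j], [0.09+0.68j, (0.09-0.68j), (-0.2+0j)]]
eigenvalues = [(0.08+0.42j), (0.08-0.42j), (-0.76+0j)]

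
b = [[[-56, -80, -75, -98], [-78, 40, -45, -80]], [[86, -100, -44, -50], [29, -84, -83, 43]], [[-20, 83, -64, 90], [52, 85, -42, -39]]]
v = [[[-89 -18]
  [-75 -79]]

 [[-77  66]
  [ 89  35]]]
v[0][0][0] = -89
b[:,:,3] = [[-98, -80], [-50, 43], [90, -39]]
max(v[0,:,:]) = -18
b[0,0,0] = -56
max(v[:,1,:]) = 89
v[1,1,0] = 89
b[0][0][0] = -56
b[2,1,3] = -39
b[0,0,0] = -56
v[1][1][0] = 89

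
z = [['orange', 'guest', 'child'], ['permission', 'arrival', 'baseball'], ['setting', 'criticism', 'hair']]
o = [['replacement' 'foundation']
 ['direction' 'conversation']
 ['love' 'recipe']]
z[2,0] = 'setting'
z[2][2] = 'hair'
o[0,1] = 'foundation'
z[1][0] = 'permission'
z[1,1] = 'arrival'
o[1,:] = ['direction', 'conversation']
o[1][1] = 'conversation'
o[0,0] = 'replacement'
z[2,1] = 'criticism'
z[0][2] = 'child'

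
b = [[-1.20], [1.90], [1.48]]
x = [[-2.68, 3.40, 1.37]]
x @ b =[[11.70]]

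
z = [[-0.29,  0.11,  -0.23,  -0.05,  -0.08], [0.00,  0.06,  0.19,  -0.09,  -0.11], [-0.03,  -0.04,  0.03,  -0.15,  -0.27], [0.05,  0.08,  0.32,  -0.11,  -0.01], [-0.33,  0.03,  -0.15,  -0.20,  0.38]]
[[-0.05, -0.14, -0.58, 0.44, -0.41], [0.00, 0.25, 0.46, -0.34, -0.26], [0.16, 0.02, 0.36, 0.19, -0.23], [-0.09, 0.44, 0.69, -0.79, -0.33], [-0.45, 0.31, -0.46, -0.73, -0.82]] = z @ [[0.41, -0.73, 0.35, 0.58, 1.43], [-0.27, -0.17, -0.93, 0.15, -0.53], [-0.22, 1.39, 2.01, -2.24, -0.55], [0.27, -0.5, -0.89, 1.18, 1.68], [-0.76, 0.48, -0.51, -1.68, -0.22]]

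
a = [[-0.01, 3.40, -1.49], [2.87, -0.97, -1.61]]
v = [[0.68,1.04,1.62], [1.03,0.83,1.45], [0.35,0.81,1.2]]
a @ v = [[2.97, 1.6, 3.13], [0.39, 0.88, 1.31]]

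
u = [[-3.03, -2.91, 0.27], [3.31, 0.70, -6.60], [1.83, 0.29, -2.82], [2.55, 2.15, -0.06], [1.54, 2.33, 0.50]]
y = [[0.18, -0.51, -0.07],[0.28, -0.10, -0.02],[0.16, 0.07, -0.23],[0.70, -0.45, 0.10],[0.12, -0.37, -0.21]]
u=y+[[-3.21, -2.40, 0.34],[3.03, 0.8, -6.58],[1.67, 0.22, -2.59],[1.85, 2.6, -0.16],[1.42, 2.70, 0.71]]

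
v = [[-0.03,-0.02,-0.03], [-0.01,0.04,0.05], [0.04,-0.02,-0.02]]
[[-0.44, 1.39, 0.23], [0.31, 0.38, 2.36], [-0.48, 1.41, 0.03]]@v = [[0.01, 0.06, 0.08], [0.08, -0.04, -0.04], [0.00, 0.07, 0.08]]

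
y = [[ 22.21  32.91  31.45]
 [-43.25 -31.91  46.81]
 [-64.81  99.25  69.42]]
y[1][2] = 46.81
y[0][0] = 22.21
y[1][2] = 46.81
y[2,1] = 99.25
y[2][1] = 99.25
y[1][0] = -43.25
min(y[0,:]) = 22.21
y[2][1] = 99.25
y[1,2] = 46.81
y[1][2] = 46.81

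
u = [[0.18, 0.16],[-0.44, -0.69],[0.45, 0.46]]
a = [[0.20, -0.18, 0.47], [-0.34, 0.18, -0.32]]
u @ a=[[-0.02, -0.00, 0.03], [0.15, -0.04, 0.01], [-0.07, 0.0, 0.06]]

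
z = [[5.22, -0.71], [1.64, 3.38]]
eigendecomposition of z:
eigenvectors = [[(0.47+0.29j),0.47-0.29j], [(0.84+0j),(0.84-0j)]]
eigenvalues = [(4.3+0.56j), (4.3-0.56j)]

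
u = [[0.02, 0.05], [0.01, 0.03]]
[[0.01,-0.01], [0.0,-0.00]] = u @ [[0.14, -0.11], [0.05, -0.06]]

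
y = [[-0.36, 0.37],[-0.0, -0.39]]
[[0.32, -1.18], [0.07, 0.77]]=y@[[-1.06, 1.25], [-0.17, -1.97]]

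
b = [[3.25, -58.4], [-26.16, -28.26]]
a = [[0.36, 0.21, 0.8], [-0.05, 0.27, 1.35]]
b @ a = [[4.09, -15.09, -76.24], [-8.0, -13.12, -59.08]]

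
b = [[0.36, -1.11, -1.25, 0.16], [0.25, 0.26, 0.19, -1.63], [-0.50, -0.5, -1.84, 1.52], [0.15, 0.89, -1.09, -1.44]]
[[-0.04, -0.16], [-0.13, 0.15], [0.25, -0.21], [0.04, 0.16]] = b @ [[-0.14, 0.0], [0.08, 0.1], [-0.07, 0.03], [0.06, -0.07]]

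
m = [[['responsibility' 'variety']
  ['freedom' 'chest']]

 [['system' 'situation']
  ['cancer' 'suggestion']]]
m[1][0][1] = 'situation'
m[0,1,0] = 'freedom'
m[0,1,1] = 'chest'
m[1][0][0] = 'system'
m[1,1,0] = 'cancer'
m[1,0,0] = 'system'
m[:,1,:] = [['freedom', 'chest'], ['cancer', 'suggestion']]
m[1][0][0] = 'system'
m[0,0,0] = 'responsibility'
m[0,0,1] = 'variety'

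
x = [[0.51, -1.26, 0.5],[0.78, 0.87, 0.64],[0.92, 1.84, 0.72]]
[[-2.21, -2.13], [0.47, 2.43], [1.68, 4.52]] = x @ [[-1.76, -0.45], [1.42, 2.10], [0.95, 1.49]]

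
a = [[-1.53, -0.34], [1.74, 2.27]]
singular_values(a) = [3.13, 0.92]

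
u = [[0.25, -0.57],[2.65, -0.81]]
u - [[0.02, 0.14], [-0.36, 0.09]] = [[0.23, -0.71], [3.01, -0.9]]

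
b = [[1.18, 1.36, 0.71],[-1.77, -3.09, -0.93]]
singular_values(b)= [4.14, 0.38]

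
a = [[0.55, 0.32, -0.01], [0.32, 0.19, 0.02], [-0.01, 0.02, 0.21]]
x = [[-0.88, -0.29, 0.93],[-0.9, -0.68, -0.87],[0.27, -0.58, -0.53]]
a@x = [[-0.77, -0.37, 0.24], [-0.45, -0.23, 0.12], [0.05, -0.13, -0.14]]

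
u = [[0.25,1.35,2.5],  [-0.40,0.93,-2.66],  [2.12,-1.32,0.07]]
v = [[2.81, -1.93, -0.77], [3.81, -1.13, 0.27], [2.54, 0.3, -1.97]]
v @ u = [[-0.16, 3.02, 12.1], [1.98, 3.74, 12.55], [-3.66, 6.31, 5.41]]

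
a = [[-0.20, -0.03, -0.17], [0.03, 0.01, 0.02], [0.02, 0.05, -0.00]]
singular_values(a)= [0.27, 0.05, 0.0]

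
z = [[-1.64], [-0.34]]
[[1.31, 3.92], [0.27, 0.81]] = z @ [[-0.80, -2.39]]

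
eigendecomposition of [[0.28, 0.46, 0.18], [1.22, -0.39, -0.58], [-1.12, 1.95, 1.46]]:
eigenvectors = [[0.25+0.00j, (0.16+0.1j), (0.16-0.1j)], [(-0.49+0j), (-0.27+0.18j), (-0.27-0.18j)], [0.83+0.00j, 0.93+0.00j, 0.93-0.00j]]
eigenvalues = [(-0.03+0j), (0.69+0.25j), (0.69-0.25j)]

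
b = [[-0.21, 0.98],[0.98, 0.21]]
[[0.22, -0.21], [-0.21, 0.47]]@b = [[-0.25, 0.17], [0.50, -0.11]]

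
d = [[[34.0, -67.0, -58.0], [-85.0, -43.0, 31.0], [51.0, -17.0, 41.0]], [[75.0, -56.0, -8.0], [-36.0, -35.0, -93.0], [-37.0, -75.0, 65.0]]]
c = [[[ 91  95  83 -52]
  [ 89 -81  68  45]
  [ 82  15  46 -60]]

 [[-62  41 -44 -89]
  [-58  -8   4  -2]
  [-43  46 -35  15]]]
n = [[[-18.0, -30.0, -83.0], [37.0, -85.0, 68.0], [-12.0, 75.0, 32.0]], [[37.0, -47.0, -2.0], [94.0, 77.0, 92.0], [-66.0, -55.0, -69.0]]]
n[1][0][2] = -2.0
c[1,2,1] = 46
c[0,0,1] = 95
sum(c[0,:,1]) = 29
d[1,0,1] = -56.0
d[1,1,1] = -35.0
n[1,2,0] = -66.0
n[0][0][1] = -30.0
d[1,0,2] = -8.0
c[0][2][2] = 46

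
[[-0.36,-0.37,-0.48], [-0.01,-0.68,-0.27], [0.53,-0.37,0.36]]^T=[[-0.36, -0.01, 0.53], [-0.37, -0.68, -0.37], [-0.48, -0.27, 0.36]]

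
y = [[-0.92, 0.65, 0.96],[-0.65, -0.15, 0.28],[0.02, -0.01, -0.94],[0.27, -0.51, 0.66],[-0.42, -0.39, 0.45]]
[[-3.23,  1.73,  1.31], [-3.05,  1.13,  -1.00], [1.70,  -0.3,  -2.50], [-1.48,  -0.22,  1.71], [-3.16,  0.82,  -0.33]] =y @ [[3.38, -1.61, 2.38], [2.42, -0.04, 1.4], [-1.76, 0.29, 2.7]]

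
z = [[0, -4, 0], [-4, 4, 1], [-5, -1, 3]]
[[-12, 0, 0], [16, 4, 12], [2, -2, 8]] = z@[[-1, -2, -4], [3, 0, 0], [0, -4, -4]]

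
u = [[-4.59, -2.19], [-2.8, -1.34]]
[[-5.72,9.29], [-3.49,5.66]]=u@[[1.48,-2.4], [-0.49,0.79]]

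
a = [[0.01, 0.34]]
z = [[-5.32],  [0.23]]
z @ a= [[-0.05, -1.81], [0.0, 0.08]]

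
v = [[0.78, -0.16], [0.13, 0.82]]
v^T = [[0.78, 0.13], [-0.16, 0.82]]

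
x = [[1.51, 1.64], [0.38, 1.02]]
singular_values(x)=[2.45, 0.37]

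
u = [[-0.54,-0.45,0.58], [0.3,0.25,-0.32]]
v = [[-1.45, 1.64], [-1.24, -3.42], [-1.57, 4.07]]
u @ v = [[0.43, 3.01], [-0.24, -1.67]]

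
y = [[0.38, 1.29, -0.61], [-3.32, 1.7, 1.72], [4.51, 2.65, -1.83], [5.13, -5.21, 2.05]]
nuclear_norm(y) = 15.95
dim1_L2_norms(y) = [1.48, 4.11, 5.54, 7.59]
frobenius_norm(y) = 10.36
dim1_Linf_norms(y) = [1.29, 3.32, 4.51, 5.21]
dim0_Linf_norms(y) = [5.13, 5.21, 2.05]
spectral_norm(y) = 8.41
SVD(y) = [[0.05, -0.24, 0.08],[0.43, 0.23, 0.87],[-0.26, -0.87, 0.35],[-0.87, 0.36, 0.33]] @ diag([8.406097630571606, 5.809693129716451, 1.7353352309637098]) @ [[-0.83, 0.55, -0.07], [-0.51, -0.71, 0.49], [0.22, 0.45, 0.87]]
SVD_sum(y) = [[-0.36, 0.24, -0.03], [-2.98, 1.96, -0.26], [1.8, -1.19, 0.16], [6.06, -4.0, 0.52]] + [[0.71, 0.99, -0.69], [-0.68, -0.94, 0.66], [2.57, 3.57, -2.51], [-1.06, -1.47, 1.03]] + [[0.03, 0.06, 0.12], [0.34, 0.68, 1.31], [0.13, 0.27, 0.52], [0.13, 0.26, 0.5]]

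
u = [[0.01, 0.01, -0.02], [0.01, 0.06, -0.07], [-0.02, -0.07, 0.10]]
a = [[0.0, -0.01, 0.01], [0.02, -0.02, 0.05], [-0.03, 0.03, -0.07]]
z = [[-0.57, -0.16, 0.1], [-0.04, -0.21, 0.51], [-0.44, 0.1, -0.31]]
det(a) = 0.00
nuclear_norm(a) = 0.11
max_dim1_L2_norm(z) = 0.6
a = u @ z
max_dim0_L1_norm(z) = 1.05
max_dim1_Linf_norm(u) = 0.1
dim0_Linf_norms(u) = [0.02, 0.07, 0.1]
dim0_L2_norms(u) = [0.02, 0.09, 0.12]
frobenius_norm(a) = 0.10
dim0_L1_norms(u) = [0.04, 0.14, 0.19]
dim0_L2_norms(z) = [0.72, 0.28, 0.61]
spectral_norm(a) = 0.10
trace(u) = 0.17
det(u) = 0.00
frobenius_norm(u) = 0.16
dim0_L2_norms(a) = [0.04, 0.04, 0.09]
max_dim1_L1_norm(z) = 0.85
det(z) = 0.02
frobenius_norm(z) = 0.98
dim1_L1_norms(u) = [0.04, 0.14, 0.19]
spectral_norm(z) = 0.73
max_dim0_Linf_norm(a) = 0.07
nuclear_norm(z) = 1.43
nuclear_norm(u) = 0.17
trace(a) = -0.09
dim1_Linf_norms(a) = [0.01, 0.05, 0.07]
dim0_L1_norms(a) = [0.05, 0.06, 0.13]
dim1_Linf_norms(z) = [0.57, 0.51, 0.44]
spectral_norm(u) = 0.16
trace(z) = -1.09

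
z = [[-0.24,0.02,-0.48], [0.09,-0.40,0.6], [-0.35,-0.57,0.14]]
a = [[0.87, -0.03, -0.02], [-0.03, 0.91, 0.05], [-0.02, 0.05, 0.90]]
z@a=[[-0.20, 0.00, -0.43],  [0.08, -0.34, 0.52],  [-0.29, -0.5, 0.10]]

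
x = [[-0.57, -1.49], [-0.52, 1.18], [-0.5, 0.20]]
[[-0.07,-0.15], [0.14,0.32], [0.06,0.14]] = x@ [[-0.09, -0.2], [0.08, 0.18]]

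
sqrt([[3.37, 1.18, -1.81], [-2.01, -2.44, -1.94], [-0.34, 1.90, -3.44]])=[[1.93, 0.58, -0.34], [-0.49, 1.10, -2.01], [0.26, 1.67, -0.05]]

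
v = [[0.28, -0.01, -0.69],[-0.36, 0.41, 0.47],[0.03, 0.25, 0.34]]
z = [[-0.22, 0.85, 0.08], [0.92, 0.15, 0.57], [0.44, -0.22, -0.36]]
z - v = [[-0.50, 0.86, 0.77], [1.28, -0.26, 0.1], [0.41, -0.47, -0.7]]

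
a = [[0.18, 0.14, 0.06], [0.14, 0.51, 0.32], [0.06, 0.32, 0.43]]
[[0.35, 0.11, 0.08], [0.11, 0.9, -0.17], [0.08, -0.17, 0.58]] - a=[[0.17, -0.03, 0.02],  [-0.03, 0.39, -0.49],  [0.02, -0.49, 0.15]]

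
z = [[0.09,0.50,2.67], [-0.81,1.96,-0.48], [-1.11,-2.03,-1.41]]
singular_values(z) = [3.54, 2.38, 1.14]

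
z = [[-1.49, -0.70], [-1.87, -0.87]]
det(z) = -0.013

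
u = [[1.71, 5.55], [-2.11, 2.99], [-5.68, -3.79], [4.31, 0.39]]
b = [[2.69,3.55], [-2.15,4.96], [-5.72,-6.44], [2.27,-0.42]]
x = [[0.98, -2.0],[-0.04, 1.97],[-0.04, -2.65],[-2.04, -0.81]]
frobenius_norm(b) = 11.34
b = x + u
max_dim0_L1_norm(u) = 13.81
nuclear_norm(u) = 14.55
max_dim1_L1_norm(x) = 2.98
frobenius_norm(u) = 10.61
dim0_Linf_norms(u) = [5.68, 5.55]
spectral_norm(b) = 10.10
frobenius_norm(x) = 4.55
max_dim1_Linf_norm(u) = 5.68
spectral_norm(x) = 3.95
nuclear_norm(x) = 6.21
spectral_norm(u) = 9.09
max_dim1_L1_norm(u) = 9.47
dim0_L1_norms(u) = [13.81, 12.72]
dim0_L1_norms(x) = [3.1, 7.43]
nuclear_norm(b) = 15.26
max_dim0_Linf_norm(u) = 5.68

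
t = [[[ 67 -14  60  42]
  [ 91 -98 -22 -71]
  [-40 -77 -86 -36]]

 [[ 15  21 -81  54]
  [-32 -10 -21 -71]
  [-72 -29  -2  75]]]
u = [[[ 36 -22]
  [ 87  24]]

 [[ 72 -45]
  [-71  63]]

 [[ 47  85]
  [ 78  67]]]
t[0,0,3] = 42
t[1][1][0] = -32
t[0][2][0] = -40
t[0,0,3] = 42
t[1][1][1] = -10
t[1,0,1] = 21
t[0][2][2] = -86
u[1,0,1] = -45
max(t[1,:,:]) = 75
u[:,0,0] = [36, 72, 47]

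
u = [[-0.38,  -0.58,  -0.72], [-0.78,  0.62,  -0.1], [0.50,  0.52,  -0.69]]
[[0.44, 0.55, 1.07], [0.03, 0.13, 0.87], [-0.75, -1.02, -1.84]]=u@[[-0.57, -0.82, -2.01], [-0.63, -0.78, -1.05], [0.2, 0.30, 0.42]]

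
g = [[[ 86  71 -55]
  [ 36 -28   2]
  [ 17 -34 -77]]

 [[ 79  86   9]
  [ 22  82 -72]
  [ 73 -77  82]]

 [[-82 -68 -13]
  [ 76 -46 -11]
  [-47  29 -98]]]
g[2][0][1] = -68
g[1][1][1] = 82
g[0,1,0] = 36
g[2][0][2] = -13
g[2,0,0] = -82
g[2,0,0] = -82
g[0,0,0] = 86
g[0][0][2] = -55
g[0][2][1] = -34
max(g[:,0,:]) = 86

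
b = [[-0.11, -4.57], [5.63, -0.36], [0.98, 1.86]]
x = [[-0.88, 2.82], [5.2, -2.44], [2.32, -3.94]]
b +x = [[-0.99,-1.75], [10.83,-2.80], [3.3,-2.08]]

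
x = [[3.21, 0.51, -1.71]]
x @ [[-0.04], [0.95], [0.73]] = [[-0.89]]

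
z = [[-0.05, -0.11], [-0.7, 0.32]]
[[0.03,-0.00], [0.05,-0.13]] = z@[[-0.18, 0.16], [-0.23, -0.06]]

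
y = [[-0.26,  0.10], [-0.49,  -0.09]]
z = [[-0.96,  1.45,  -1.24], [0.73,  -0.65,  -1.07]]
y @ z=[[0.32, -0.44, 0.22], [0.40, -0.65, 0.70]]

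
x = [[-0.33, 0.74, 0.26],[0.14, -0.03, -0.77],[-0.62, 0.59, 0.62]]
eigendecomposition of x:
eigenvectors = [[-0.66+0.00j, (-0.66-0j), (0.6+0j)], [(-0.03-0.53j), -0.03+0.53j, (0.73+0j)], [(-0.54-0.02j), (-0.54+0.02j), (-0.33+0j)]]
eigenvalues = [(-0.09+0.61j), (-0.09-0.61j), (0.43+0j)]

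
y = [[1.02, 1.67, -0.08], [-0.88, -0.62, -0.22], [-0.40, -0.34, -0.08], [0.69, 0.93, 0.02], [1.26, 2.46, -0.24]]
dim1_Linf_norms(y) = [1.67, 0.88, 0.4, 0.93, 2.46]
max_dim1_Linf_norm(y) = 2.46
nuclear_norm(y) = 4.35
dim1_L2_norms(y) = [1.96, 1.1, 0.53, 1.16, 2.77]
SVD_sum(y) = [[1.03, 1.67, -0.08], [-0.51, -0.83, 0.04], [-0.26, -0.42, 0.02], [0.6, 0.98, -0.04], [1.45, 2.35, -0.11]] + [[-0.01,0.0,-0.00], [-0.37,0.21,-0.26], [-0.14,0.08,-0.10], [0.09,-0.05,0.06], [-0.19,0.11,-0.13]] + [[0.0,-0.0,-0.00], [-0.0,0.0,0.0], [-0.0,0.00,0.0], [-0.0,0.00,0.00], [0.00,-0.00,-0.00]]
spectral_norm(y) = 3.74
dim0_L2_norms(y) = [2.01, 3.19, 0.35]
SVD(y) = [[-0.52, 0.01, -0.03], [0.26, 0.83, 0.34], [0.13, 0.32, 0.00], [-0.31, -0.20, 0.91], [-0.74, 0.42, -0.24]] @ diag([3.7418242585140944, 0.601532068113587, 0.0032232633207500247]) @ [[-0.52, -0.85, 0.04],[-0.74, 0.43, -0.52],[-0.43, 0.30, 0.85]]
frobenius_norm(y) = 3.79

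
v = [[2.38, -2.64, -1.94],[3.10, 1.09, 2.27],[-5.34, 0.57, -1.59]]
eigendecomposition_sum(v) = [[-0.00, -0.0, -0.00], [2.03, 1.28, 2.41], [-2.77, -1.75, -3.29]] + [[2.24, -3.0, -2.2],[0.74, -1.0, -0.73],[-2.27, 3.05, 2.24]] + [[0.15, 0.36, 0.26], [0.33, 0.81, 0.59], [-0.30, -0.73, -0.53]]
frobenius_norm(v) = 7.98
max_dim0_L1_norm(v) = 10.82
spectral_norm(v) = 6.89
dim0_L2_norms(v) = [6.62, 2.91, 3.38]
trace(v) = 1.88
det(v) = -2.94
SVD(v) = [[-0.29, 0.87, 0.39],[-0.50, -0.49, 0.71],[0.81, 0.01, 0.58]] @ diag([6.891960854122068, 4.025777433355698, 0.10579055880852806]) @ [[-0.96, 0.1, -0.27], [0.13, -0.70, -0.70], [0.26, 0.7, -0.66]]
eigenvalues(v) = [-2.02, 3.48, 0.42]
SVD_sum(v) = [[1.93, -0.20, 0.55],[3.33, -0.35, 0.94],[-5.36, 0.56, -1.52]] + [[0.44, -2.47, -2.46], [-0.25, 1.38, 1.38], [0.01, -0.03, -0.03]] + [[0.01, 0.03, -0.03], [0.02, 0.05, -0.05], [0.02, 0.04, -0.04]]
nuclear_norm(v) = 11.02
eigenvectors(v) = [[-0.00, 0.68, 0.32],  [0.59, 0.23, 0.70],  [-0.81, -0.69, -0.64]]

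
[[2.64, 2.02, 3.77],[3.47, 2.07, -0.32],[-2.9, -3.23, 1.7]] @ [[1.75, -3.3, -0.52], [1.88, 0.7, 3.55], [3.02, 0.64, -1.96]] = [[19.8, -4.89, -1.59],  [9.00, -10.21, 6.17],  [-6.01, 8.4, -13.29]]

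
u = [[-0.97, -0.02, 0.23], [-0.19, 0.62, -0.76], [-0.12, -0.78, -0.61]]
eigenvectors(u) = [[(0.71+0j), 0.71-0.00j, 0.06+0.00j], [(0.04+0.3j), (0.04-0.3j), -0.90+0.00j], [-0.02+0.63j, -0.02-0.63j, 0.43+0.00j]]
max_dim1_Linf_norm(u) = 0.97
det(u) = 0.99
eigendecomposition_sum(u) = [[-0.49+0.10j, 0.02+0.22j, (0.1+0.45j)], [(-0.07-0.2j), (-0.09+0.02j), (-0.19+0.07j)], [-0.07-0.43j, (-0.2+0.01j), -0.40+0.08j]] + [[(-0.49-0.1j), (0.02-0.22j), 0.10-0.45j], [(-0.07+0.2j), (-0.09-0.02j), -0.19-0.07j], [-0.07+0.43j, (-0.2-0.01j), -0.40-0.08j]] + [[0.00-0.00j, -0.05-0.00j, 0.03-0.00j],[(-0.05+0j), (0.81+0j), -0.39+0.00j],[(0.03-0j), -0.39-0.00j, (0.19-0j)]]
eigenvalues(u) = [(-0.98+0.19j), (-0.98-0.19j), (1+0j)]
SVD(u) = [[0.60, -0.33, -0.72], [-0.50, -0.87, -0.01], [-0.62, 0.37, -0.69]] @ diag([1.0025751992571463, 0.9978990787067789, 0.9930963692163293]) @ [[-0.42, 0.17, 0.89],[0.44, -0.82, 0.36],[0.79, 0.55, 0.27]]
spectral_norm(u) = 1.00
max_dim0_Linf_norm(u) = 0.97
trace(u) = -0.96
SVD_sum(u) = [[-0.25, 0.1, 0.54],  [0.21, -0.08, -0.44],  [0.26, -0.1, -0.56]] + [[-0.15, 0.27, -0.12], [-0.39, 0.71, -0.31], [0.16, -0.30, 0.13]] + [[-0.57, -0.39, -0.19],[-0.01, -0.01, -0.0],[-0.54, -0.37, -0.18]]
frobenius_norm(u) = 1.73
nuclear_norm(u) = 2.99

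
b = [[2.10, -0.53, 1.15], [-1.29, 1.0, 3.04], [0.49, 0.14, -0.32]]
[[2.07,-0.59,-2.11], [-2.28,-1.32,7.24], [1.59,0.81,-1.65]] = b @ [[2.03, 0.61, -2.09], [2.56, 1.84, -0.62], [-0.73, -0.78, 1.7]]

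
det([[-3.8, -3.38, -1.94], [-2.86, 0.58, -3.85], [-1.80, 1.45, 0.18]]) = -40.754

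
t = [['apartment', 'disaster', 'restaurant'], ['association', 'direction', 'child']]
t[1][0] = 'association'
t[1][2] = 'child'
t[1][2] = 'child'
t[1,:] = ['association', 'direction', 'child']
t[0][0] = 'apartment'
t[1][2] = 'child'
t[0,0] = 'apartment'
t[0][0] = 'apartment'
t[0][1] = 'disaster'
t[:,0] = ['apartment', 'association']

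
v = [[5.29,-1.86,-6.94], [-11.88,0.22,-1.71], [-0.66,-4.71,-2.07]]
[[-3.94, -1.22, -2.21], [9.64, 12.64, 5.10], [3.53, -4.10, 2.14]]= v@ [[-0.84,-0.91,-0.45], [-0.68,1.39,-0.43], [0.11,-0.89,0.09]]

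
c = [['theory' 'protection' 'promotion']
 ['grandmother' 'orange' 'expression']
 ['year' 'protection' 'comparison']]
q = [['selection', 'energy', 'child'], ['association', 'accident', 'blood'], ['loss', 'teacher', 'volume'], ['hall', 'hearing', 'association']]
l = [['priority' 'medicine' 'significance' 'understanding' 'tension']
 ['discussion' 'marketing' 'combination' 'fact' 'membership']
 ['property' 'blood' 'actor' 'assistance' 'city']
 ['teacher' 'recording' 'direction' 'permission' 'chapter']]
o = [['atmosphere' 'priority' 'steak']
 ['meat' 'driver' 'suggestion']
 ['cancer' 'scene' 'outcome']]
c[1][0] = 'grandmother'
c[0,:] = ['theory', 'protection', 'promotion']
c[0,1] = 'protection'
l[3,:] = ['teacher', 'recording', 'direction', 'permission', 'chapter']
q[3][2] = 'association'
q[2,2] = 'volume'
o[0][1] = 'priority'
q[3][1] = 'hearing'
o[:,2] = ['steak', 'suggestion', 'outcome']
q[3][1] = 'hearing'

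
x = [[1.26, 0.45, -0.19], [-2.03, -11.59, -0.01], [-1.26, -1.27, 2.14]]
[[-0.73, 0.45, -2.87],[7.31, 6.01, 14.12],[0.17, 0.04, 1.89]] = x @ [[-0.46, 0.58, -2.1], [-0.55, -0.62, -0.85], [-0.52, -0.01, -0.86]]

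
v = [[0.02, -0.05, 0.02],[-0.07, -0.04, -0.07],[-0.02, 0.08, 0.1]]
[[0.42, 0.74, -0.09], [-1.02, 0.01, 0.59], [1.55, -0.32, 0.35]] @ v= [[-0.04, -0.06, -0.05], [-0.03, 0.10, 0.04], [0.05, -0.04, 0.09]]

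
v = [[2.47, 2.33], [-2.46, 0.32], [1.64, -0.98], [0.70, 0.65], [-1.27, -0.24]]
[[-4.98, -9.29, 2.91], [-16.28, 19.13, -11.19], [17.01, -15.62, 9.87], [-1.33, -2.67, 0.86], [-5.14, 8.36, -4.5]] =v@ [[5.57, -7.29, 4.14],[-8.04, 3.74, -3.14]]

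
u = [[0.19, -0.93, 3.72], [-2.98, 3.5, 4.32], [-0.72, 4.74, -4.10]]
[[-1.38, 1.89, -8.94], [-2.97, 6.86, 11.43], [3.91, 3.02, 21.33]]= u @ [[1.67,0.63,-2.98], [0.87,1.46,2.68], [-0.24,0.84,-1.58]]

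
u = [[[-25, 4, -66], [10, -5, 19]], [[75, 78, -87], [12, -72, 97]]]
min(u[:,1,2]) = 19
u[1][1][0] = 12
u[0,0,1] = 4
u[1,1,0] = 12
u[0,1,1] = -5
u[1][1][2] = 97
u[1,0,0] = 75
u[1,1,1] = -72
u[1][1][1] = -72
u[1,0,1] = 78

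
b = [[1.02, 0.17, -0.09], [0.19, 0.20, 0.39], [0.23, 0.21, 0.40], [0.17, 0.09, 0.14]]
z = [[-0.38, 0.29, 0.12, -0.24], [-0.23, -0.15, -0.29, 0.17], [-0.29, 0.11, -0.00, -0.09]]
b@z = [[-0.40, 0.26, 0.07, -0.21], [-0.23, 0.07, -0.04, -0.05], [-0.25, 0.08, -0.03, -0.06], [-0.13, 0.05, -0.01, -0.04]]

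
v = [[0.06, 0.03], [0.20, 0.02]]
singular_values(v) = [0.21, 0.02]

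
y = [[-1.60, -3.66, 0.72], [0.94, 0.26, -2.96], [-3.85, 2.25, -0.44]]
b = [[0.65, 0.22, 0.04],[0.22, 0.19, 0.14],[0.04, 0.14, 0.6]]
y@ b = [[-1.82, -0.95, -0.14], [0.55, -0.16, -1.7], [-2.03, -0.48, -0.1]]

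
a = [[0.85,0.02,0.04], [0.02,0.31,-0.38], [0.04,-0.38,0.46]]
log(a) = [[(-0.17+0.01j), 0.18-0.12j, 0.18-0.10j], [(0.18-0.12j), (-3.35+1.87j), -2.54+1.54j], [0.18-0.10j, -2.54+1.54j, -2.35+1.27j]]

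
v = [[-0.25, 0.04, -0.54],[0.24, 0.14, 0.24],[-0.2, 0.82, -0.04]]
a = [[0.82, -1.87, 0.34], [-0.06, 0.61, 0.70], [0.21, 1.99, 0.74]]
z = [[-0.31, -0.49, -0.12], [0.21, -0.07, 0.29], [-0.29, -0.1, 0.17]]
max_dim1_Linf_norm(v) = 0.82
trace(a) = 2.17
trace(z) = -0.21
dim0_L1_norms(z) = [0.81, 0.66, 0.58]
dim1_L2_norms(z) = [0.59, 0.36, 0.35]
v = z @ a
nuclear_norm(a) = 4.39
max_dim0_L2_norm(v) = 0.83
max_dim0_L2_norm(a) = 2.8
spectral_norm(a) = 2.87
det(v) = -0.07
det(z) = 0.06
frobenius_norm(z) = 0.78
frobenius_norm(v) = 1.10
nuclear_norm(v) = 1.66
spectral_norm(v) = 0.86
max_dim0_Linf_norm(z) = 0.49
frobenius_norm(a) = 3.11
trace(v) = -0.15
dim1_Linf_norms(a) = [1.87, 0.7, 1.99]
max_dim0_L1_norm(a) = 4.47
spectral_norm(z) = 0.64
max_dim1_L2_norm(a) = 2.13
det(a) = -1.21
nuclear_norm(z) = 1.25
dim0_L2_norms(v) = [0.4, 0.83, 0.59]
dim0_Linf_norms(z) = [0.31, 0.49, 0.29]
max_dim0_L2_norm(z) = 0.5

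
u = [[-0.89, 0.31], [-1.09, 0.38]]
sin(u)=[[-0.85,  0.3],  [-1.04,  0.36]]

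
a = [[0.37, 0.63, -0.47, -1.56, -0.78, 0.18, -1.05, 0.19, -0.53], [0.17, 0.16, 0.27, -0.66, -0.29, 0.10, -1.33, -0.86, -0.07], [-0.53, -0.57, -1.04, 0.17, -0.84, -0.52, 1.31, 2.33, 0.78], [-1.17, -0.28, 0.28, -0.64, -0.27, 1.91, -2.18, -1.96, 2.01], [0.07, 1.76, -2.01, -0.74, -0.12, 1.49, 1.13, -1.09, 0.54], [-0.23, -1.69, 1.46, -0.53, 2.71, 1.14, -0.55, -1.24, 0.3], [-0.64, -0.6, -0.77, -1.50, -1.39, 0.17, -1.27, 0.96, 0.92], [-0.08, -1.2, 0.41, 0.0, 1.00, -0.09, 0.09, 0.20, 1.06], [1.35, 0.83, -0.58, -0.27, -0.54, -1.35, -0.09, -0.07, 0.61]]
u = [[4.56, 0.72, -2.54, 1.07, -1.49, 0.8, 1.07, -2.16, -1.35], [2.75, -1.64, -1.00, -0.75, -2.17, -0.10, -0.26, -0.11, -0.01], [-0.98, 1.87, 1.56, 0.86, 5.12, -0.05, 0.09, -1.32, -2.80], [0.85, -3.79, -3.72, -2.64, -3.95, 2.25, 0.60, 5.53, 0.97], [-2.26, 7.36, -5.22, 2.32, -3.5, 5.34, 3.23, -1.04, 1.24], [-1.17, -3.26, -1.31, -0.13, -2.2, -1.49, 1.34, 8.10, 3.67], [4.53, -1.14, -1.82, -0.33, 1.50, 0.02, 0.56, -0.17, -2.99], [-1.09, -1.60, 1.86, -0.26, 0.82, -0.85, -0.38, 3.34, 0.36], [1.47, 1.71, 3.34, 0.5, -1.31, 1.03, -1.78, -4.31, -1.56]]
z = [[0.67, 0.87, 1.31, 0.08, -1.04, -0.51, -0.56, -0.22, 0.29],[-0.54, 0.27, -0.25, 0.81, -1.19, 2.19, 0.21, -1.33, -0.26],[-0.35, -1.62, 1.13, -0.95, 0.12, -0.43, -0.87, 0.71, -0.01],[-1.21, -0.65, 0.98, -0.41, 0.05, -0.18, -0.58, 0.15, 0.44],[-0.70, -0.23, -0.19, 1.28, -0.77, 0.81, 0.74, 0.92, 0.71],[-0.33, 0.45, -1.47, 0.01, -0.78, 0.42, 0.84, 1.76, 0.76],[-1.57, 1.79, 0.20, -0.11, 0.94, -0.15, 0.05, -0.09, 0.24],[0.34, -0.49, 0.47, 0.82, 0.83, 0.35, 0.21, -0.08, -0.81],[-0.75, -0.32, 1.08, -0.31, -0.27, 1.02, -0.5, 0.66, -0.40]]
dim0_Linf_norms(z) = [1.57, 1.79, 1.47, 1.28, 1.19, 2.19, 0.87, 1.76, 0.81]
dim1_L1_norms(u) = [15.76, 8.79, 14.65, 24.3, 31.51, 22.67, 13.06, 10.56, 17.01]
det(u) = 0.13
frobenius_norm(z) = 7.09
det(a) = -0.00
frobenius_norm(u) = 23.14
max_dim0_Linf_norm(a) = 2.71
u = a @ z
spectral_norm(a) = 5.63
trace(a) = -0.59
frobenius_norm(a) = 9.16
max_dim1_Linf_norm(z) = 2.19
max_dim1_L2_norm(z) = 3.03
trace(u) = -0.81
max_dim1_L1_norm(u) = 31.51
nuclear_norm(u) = 49.83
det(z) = -0.01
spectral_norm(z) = 3.92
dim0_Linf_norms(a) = [1.35, 1.76, 2.01, 1.56, 2.71, 1.91, 2.18, 2.33, 2.01]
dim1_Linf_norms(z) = [1.31, 2.19, 1.62, 1.21, 1.28, 1.76, 1.79, 0.83, 1.08]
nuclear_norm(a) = 21.19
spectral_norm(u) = 15.05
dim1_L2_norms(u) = [6.28, 4.08, 6.59, 9.4, 12.07, 10.08, 6.06, 4.48, 6.59]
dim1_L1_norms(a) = [5.76, 3.91, 8.09, 10.7, 8.95, 9.85, 8.22, 4.13, 5.69]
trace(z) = 0.88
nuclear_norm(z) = 17.73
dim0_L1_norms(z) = [6.46, 6.69, 7.08, 4.78, 5.99, 6.06, 4.56, 5.92, 3.92]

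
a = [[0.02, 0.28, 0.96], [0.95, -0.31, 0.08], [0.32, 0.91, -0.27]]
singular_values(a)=[1.01, 1.0, 1.0]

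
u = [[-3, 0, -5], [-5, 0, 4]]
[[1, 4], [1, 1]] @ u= [[-23, 0, 11], [-8, 0, -1]]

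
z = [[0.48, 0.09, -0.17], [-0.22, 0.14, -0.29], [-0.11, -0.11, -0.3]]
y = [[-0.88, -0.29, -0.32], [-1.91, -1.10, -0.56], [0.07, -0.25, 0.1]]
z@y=[[-0.61, -0.2, -0.22], [-0.09, -0.02, -0.04], [0.29, 0.23, 0.07]]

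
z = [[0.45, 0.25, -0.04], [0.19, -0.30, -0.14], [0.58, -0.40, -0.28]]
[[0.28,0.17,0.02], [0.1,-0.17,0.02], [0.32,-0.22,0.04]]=z @ [[0.63, 0.01, 0.13], [0.01, 0.64, -0.11], [0.13, -0.11, 0.29]]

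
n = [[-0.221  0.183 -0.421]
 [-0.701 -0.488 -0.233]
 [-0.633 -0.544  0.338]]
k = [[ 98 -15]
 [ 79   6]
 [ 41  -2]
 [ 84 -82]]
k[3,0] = 84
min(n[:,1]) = -0.544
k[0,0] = 98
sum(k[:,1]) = -93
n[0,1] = 0.183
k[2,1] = -2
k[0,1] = -15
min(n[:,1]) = -0.544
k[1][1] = 6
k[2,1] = -2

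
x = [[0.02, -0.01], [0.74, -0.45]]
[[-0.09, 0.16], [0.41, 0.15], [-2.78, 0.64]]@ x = [[0.12, -0.07],  [0.12, -0.07],  [0.42, -0.26]]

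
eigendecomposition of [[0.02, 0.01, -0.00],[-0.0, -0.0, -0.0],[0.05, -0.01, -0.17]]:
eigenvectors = [[0.0, 0.97, -0.44], [0.0, 0.00, 0.88], [1.00, 0.25, -0.18]]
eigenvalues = [-0.17, 0.02, -0.0]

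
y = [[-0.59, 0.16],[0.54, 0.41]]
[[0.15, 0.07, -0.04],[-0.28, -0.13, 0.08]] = y @ [[-0.33, -0.15, 0.09], [-0.25, -0.12, 0.07]]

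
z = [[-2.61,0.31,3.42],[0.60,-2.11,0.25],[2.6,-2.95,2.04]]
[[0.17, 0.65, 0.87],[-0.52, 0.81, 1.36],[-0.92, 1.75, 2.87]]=z @ [[-0.08, 0.08, 0.15], [0.22, -0.33, -0.55], [-0.03, 0.28, 0.42]]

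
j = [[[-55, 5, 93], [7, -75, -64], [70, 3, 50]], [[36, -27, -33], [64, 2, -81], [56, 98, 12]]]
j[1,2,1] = 98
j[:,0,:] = [[-55, 5, 93], [36, -27, -33]]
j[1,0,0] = 36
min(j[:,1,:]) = -81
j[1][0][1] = -27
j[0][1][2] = -64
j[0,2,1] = 3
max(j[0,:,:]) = 93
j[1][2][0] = 56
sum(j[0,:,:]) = 34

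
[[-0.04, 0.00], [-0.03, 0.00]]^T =[[-0.04,-0.03], [0.00,0.00]]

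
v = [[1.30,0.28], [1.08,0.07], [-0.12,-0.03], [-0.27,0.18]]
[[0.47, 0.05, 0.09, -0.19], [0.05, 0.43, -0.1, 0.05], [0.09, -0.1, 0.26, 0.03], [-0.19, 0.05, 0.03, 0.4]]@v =[[0.71, 0.1], [0.53, 0.06], [-0.03, 0.02], [-0.30, 0.02]]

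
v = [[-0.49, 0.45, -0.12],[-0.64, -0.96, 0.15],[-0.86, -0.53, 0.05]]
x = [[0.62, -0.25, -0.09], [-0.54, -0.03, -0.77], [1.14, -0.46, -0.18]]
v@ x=[[-0.68, 0.16, -0.28], [0.29, 0.12, 0.77], [-0.19, 0.21, 0.48]]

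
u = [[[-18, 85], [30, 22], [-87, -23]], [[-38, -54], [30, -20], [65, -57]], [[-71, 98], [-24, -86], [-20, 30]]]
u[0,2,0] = -87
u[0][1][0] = 30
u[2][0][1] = 98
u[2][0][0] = -71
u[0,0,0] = -18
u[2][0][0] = -71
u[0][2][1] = -23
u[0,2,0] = -87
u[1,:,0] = [-38, 30, 65]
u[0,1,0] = 30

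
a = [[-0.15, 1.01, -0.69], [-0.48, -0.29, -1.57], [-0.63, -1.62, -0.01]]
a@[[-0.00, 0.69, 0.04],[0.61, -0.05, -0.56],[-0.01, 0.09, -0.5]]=[[0.62, -0.22, -0.23], [-0.16, -0.46, 0.93], [-0.99, -0.35, 0.89]]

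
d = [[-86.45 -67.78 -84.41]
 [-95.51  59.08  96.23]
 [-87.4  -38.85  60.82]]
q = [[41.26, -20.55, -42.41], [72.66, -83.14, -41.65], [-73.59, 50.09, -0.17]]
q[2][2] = -0.17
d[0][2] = -84.41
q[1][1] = -83.14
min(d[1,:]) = -95.51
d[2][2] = 60.82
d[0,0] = -86.45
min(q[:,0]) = -73.59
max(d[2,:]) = 60.82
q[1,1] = -83.14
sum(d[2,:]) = -65.43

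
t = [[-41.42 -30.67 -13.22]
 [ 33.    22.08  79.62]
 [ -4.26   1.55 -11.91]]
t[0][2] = -13.22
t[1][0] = 33.0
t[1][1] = 22.08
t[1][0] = 33.0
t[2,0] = -4.26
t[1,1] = 22.08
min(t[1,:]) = 22.08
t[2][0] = -4.26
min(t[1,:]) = 22.08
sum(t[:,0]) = -12.680000000000001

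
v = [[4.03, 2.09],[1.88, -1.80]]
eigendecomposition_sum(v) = [[4.24, 1.38],[1.24, 0.40]] + [[-0.21, 0.71], [0.64, -2.2]]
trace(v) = 2.23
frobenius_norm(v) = 5.23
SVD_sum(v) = [[4.23, 1.53],[1.09, 0.39]] + [[-0.20, 0.56],[0.79, -2.19]]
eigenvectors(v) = [[0.96, -0.31], [0.28, 0.95]]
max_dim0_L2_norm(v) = 4.45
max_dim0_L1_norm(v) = 5.91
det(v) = -11.18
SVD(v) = [[-0.97,-0.25], [-0.25,0.97]] @ diag([4.646609939809581, 2.4067438723850123]) @ [[-0.94, -0.34], [0.34, -0.94]]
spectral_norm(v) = 4.65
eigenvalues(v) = [4.64, -2.41]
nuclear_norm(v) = 7.05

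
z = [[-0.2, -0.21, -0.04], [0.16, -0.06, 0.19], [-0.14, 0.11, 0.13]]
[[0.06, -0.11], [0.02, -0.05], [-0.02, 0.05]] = z@[[-0.00, 0.0], [-0.27, 0.55], [0.04, -0.09]]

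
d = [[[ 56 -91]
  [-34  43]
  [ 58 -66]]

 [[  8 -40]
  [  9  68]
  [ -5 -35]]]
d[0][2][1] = -66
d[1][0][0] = 8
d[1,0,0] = 8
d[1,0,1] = -40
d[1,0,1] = -40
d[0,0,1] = -91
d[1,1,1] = 68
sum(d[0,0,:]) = -35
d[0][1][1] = 43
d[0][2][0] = 58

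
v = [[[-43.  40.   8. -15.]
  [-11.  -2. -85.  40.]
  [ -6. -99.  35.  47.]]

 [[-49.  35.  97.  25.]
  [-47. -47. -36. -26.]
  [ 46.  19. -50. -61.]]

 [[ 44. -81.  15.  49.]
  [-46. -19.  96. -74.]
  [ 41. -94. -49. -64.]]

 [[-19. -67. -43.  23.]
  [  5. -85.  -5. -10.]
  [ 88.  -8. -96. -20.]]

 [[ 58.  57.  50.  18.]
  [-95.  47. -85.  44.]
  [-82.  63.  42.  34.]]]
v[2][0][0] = 44.0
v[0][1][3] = 40.0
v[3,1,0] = 5.0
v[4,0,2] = 50.0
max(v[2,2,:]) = 41.0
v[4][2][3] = 34.0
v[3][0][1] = -67.0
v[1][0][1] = 35.0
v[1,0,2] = 97.0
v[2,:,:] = [[44.0, -81.0, 15.0, 49.0], [-46.0, -19.0, 96.0, -74.0], [41.0, -94.0, -49.0, -64.0]]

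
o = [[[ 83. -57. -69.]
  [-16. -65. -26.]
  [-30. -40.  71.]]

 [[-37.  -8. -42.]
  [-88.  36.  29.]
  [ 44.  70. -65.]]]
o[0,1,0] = -16.0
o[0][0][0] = 83.0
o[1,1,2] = 29.0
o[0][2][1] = -40.0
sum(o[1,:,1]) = 98.0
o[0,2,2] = 71.0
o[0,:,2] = [-69.0, -26.0, 71.0]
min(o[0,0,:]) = -69.0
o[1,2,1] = 70.0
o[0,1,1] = -65.0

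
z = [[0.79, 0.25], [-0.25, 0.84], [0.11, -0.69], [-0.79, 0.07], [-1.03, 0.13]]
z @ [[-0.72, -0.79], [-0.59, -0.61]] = [[-0.72, -0.78], [-0.32, -0.31], [0.33, 0.33], [0.53, 0.58], [0.66, 0.73]]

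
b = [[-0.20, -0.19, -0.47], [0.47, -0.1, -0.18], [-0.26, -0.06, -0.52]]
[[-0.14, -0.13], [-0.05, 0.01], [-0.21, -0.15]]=b @ [[-0.02, 0.10], [-0.37, -0.00], [0.45, 0.23]]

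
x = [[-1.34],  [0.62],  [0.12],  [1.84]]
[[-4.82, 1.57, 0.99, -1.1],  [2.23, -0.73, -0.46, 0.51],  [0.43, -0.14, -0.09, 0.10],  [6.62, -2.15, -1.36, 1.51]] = x @[[3.6, -1.17, -0.74, 0.82]]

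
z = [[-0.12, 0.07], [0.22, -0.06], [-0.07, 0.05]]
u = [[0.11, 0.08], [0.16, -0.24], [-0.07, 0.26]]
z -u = [[-0.23,-0.01], [0.06,0.18], [0.00,-0.21]]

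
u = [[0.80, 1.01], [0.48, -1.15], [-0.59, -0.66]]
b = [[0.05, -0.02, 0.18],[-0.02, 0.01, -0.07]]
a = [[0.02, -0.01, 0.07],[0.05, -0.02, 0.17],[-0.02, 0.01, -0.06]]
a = u @ b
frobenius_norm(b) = 0.20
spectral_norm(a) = 0.20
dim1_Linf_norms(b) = [0.18, 0.07]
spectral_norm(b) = 0.20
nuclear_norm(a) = 0.21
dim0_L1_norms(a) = [0.09, 0.04, 0.3]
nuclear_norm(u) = 2.73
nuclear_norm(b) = 0.20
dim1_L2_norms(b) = [0.19, 0.07]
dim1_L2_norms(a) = [0.07, 0.18, 0.06]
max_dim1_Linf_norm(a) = 0.17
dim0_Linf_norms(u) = [0.8, 1.15]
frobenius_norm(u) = 2.00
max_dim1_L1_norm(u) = 1.81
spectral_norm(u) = 1.74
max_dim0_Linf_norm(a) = 0.17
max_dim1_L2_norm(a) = 0.18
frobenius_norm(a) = 0.20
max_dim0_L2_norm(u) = 1.67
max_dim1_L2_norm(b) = 0.19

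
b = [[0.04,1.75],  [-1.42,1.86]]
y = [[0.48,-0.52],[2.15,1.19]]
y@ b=[[0.76, -0.13], [-1.60, 5.98]]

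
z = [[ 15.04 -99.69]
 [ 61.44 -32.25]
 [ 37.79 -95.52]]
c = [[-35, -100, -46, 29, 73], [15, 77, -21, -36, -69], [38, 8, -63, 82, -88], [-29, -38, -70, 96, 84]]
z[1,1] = -32.25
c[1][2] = -21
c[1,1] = 77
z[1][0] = 61.44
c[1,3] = -36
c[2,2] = -63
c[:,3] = [29, -36, 82, 96]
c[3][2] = -70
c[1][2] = -21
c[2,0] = 38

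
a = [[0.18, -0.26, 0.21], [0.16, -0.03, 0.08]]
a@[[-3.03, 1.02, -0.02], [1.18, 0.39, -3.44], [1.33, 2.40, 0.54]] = [[-0.57, 0.59, 1.0], [-0.41, 0.34, 0.14]]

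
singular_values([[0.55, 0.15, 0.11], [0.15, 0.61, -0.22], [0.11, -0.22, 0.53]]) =[0.8, 0.65, 0.24]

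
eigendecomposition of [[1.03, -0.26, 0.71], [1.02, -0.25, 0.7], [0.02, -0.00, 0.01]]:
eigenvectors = [[-0.71,-0.55,0.12],[-0.71,0.07,-0.86],[-0.02,0.83,-0.49]]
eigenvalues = [0.79, -0.0, 0.0]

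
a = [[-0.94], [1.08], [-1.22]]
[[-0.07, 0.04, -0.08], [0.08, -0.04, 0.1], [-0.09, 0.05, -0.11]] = a@ [[0.07, -0.04, 0.09]]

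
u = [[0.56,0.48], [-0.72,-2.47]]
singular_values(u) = [2.65, 0.39]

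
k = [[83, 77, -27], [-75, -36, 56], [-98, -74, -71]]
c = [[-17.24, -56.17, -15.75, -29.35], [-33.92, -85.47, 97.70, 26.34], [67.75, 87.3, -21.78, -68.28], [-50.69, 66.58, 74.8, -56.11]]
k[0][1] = 77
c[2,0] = 67.75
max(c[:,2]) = 97.7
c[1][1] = -85.47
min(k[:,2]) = -71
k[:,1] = [77, -36, -74]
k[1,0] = -75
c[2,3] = -68.28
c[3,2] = 74.8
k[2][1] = -74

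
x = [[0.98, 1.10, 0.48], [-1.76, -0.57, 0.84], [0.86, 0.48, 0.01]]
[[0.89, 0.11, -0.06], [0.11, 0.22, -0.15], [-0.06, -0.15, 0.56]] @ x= [[0.63,0.89,0.52], [-0.41,-0.08,0.24], [0.69,0.29,-0.15]]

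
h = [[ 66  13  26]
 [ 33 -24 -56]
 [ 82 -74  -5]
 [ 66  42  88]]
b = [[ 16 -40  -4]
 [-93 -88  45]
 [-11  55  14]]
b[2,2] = 14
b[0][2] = -4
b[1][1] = -88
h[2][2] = -5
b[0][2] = -4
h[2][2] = -5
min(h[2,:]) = -74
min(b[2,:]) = -11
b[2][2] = 14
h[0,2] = 26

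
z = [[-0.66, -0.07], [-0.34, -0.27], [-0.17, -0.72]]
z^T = [[-0.66, -0.34, -0.17],[-0.07, -0.27, -0.72]]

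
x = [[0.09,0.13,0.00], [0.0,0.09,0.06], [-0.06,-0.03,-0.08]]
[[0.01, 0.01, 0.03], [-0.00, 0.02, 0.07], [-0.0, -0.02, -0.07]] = x @ [[0.08,0.00,-0.01], [0.0,0.07,0.23], [-0.01,0.23,0.81]]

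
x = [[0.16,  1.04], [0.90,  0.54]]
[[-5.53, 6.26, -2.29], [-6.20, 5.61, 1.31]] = x @ [[-4.07, 2.89, 3.06], [-4.69, 5.57, -2.67]]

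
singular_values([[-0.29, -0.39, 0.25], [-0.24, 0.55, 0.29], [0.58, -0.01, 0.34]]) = [0.7, 0.68, 0.48]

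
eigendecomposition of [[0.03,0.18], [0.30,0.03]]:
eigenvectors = [[0.61, -0.61], [0.79, 0.79]]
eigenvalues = [0.26, -0.2]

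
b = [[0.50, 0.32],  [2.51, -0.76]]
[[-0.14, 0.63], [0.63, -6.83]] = b@[[0.08, -1.44], [-0.56, 4.23]]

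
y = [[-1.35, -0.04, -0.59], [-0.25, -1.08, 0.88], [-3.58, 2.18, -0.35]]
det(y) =4.812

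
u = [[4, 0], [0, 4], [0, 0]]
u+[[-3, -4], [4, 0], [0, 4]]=[[1, -4], [4, 4], [0, 4]]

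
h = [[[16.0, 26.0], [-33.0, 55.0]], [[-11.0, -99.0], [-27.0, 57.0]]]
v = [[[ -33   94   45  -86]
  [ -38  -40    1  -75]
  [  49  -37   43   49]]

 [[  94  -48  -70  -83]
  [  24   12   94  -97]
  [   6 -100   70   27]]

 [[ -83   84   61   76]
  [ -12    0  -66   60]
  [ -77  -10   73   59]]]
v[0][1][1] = -40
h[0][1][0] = -33.0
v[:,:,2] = [[45, 1, 43], [-70, 94, 70], [61, -66, 73]]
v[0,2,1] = -37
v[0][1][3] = -75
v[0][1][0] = -38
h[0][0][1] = 26.0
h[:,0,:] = [[16.0, 26.0], [-11.0, -99.0]]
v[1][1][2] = 94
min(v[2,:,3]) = 59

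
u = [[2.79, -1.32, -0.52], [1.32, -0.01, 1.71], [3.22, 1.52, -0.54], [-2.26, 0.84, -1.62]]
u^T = [[2.79, 1.32, 3.22, -2.26], [-1.32, -0.01, 1.52, 0.84], [-0.52, 1.71, -0.54, -1.62]]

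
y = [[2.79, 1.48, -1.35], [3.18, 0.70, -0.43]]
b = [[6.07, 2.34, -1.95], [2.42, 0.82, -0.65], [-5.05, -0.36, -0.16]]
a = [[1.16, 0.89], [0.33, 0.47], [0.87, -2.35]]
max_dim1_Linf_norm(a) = 2.35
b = a @ y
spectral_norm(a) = 2.59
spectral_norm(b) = 8.70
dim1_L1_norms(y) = [5.62, 4.31]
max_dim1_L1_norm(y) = 5.62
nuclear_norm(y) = 5.56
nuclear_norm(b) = 10.46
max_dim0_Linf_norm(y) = 3.18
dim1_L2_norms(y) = [3.43, 3.28]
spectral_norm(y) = 4.67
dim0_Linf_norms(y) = [3.18, 1.48, 1.35]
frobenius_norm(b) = 8.87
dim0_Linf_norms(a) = [1.16, 2.35]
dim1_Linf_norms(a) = [1.16, 0.47, 2.35]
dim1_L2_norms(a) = [1.46, 0.57, 2.51]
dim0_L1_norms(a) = [2.36, 3.71]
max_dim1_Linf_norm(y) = 3.18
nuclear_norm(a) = 4.02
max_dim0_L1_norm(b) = 13.54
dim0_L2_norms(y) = [4.23, 1.64, 1.42]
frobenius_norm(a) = 2.96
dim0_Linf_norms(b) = [6.07, 2.34, 1.95]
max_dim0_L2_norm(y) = 4.23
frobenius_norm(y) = 4.75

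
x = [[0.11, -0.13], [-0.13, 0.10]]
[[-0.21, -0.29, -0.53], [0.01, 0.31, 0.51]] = x @ [[3.37,-1.88,-2.25], [4.48,0.64,2.21]]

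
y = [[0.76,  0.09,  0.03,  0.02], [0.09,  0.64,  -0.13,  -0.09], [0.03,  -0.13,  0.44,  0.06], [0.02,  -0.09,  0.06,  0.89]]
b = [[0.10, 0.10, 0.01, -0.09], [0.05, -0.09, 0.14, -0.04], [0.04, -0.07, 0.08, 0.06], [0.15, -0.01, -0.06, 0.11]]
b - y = [[-0.66, 0.01, -0.02, -0.11], [-0.04, -0.73, 0.27, 0.05], [0.01, 0.06, -0.36, 0.00], [0.13, 0.08, -0.12, -0.78]]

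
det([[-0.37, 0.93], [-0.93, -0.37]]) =1.002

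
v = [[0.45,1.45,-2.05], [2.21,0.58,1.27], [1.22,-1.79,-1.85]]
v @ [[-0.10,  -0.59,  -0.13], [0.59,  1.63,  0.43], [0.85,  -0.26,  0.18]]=[[-0.93, 2.63, 0.2], [1.2, -0.69, 0.19], [-2.75, -3.16, -1.26]]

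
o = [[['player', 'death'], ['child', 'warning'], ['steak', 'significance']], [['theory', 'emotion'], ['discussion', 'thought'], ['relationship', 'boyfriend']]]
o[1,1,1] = 'thought'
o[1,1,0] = 'discussion'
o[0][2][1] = 'significance'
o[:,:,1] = [['death', 'warning', 'significance'], ['emotion', 'thought', 'boyfriend']]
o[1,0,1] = 'emotion'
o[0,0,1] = 'death'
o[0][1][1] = 'warning'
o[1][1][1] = 'thought'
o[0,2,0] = 'steak'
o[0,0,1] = 'death'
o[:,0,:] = [['player', 'death'], ['theory', 'emotion']]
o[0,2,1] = 'significance'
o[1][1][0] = 'discussion'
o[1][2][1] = 'boyfriend'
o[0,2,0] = 'steak'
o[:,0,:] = [['player', 'death'], ['theory', 'emotion']]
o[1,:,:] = [['theory', 'emotion'], ['discussion', 'thought'], ['relationship', 'boyfriend']]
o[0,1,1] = 'warning'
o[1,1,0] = 'discussion'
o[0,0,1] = 'death'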